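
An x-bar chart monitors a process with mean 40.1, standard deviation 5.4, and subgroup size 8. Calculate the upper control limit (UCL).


UCL = 40.1 + 3 * 5.4 / sqrt(8)

45.83


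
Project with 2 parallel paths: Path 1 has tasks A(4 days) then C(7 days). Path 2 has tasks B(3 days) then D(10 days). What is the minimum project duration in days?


Path 1 = 4 + 7 = 11 days
Path 2 = 3 + 10 = 13 days
Duration = max(11, 13) = 13 days

13 days


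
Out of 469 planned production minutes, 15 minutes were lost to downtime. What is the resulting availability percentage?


Formula: Availability = (Planned Time - Downtime) / Planned Time * 100
Uptime = 469 - 15 = 454 min
Availability = 454 / 469 * 100 = 96.8%

96.8%


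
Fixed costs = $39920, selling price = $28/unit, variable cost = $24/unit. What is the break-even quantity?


Formula: BEQ = Fixed Costs / (Price - Variable Cost)
Contribution margin = $28 - $24 = $4/unit
BEQ = ceil($39920 / $4/unit) = ceil(9980.0) = 9980 units

9980 units


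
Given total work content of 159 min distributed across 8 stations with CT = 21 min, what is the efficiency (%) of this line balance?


Formula: Efficiency = Sum of Task Times / (N_stations * CT) * 100
Total station capacity = 8 stations * 21 min = 168 min
Efficiency = 159 / 168 * 100 = 94.6%

94.6%


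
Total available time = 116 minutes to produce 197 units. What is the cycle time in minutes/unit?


Formula: CT = Available Time / Number of Units
CT = 116 min / 197 units
CT = 0.59 min/unit

0.59 min/unit


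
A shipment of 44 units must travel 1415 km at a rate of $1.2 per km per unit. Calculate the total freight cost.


TC = dist * cost * units = 1415 * 1.2 * 44 = $74712.00

$74712.00


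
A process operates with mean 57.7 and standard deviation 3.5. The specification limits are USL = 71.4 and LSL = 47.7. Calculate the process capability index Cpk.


Cpu = (71.4 - 57.7) / (3 * 3.5) = 1.3
Cpl = (57.7 - 47.7) / (3 * 3.5) = 0.95
Cpk = min(1.3, 0.95) = 0.95

0.95


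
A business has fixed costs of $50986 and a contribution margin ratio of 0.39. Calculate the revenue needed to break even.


Formula: BER = Fixed Costs / Contribution Margin Ratio
BER = $50986 / 0.39
BER = $130733.33 (to the nearest cent)

$130733.33


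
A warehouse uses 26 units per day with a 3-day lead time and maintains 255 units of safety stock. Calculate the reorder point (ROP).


Formula: ROP = (Daily Demand * Lead Time) + Safety Stock
Demand during lead time = 26 * 3 = 78 units
ROP = 78 + 255 = 333 units

333 units


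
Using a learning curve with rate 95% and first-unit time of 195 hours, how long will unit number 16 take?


Formula: T_n = T_1 * (learning_rate)^(log2(n)) where learning_rate = rate/100
Doublings = log2(16) = 4
T_n = 195 * 0.95^4
T_n = 195 * 0.8145 = 158.8 hours

158.8 hours


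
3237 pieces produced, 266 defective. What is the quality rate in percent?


Formula: Quality Rate = Good Pieces / Total Pieces * 100
Good pieces = 3237 - 266 = 2971
QR = 2971 / 3237 * 100 = 91.8%

91.8%


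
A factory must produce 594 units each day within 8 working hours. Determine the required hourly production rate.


Formula: Production Rate = Daily Demand / Available Hours
Rate = 594 units/day / 8 hours/day
Rate = 74.3 units/hour

74.3 units/hour


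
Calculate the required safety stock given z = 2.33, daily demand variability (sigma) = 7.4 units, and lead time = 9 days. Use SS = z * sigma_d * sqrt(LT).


Formula: SS = z * sigma_d * sqrt(LT)
sqrt(LT) = sqrt(9) = 3.0
SS = 2.33 * 7.4 * 3.0
SS = 51.7 units

51.7 units


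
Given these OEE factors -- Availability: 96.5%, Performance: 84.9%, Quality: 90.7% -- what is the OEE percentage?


Formula: OEE = Availability * Performance * Quality / 10000
A * P = 96.5% * 84.9% / 100 = 81.93%
OEE = 81.93% * 90.7% / 100 = 74.3%

74.3%


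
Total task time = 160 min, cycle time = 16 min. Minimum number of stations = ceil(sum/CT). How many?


Formula: N_min = ceil(Sum of Task Times / Cycle Time)
N_min = ceil(160 min / 16 min) = ceil(10.0)
N_min = 10 stations

10


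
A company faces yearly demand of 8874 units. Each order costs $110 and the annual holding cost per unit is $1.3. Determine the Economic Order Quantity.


Formula: EOQ = sqrt(2 * D * S / H)
Numerator: 2 * 8874 * 110 = 1952280
2DS/H = 1952280 / 1.3 = 1501753.8
EOQ = sqrt(1501753.8) = 1225.5 units

1225.5 units


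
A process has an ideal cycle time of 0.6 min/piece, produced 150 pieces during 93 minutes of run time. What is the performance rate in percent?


Formula: Performance = (Ideal CT * Total Count) / Run Time * 100
Ideal output time = 0.6 * 150 = 90.0 min
Performance = 90.0 / 93 * 100 = 96.8%

96.8%


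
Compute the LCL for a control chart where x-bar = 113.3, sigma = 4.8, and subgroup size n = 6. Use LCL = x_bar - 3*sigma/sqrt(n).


LCL = 113.3 - 3 * 4.8 / sqrt(6)

107.42


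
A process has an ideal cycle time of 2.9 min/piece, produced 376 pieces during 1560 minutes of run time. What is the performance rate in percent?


Formula: Performance = (Ideal CT * Total Count) / Run Time * 100
Ideal output time = 2.9 * 376 = 1090.4 min
Performance = 1090.4 / 1560 * 100 = 69.9%

69.9%


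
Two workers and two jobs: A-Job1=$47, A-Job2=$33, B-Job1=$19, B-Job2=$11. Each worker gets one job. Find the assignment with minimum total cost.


Option 1: A->1 + B->2 = $47 + $11 = $58
Option 2: A->2 + B->1 = $33 + $19 = $52
Min cost = min($58, $52) = $52

$52


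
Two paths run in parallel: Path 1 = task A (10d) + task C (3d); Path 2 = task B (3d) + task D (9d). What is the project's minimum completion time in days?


Path 1 = 10 + 3 = 13 days
Path 2 = 3 + 9 = 12 days
Duration = max(13, 12) = 13 days

13 days


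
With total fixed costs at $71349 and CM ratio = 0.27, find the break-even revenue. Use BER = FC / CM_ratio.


Formula: BER = Fixed Costs / Contribution Margin Ratio
BER = $71349 / 0.27
BER = $264255.56 (to the nearest cent)

$264255.56


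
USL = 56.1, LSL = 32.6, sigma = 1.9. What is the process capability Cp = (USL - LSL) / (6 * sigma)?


Cp = (56.1 - 32.6) / (6 * 1.9)

2.06


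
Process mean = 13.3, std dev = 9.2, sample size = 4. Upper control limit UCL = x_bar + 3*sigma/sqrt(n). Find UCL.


UCL = 13.3 + 3 * 9.2 / sqrt(4)

27.1


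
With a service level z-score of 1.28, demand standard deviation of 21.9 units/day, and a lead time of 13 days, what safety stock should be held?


Formula: SS = z * sigma_d * sqrt(LT)
sqrt(LT) = sqrt(13) = 3.6056
SS = 1.28 * 21.9 * 3.6056
SS = 101.1 units

101.1 units


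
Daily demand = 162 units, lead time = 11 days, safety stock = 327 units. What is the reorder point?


Formula: ROP = (Daily Demand * Lead Time) + Safety Stock
Demand during lead time = 162 * 11 = 1782 units
ROP = 1782 + 327 = 2109 units

2109 units


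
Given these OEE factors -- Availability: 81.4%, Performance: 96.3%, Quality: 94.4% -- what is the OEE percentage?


Formula: OEE = Availability * Performance * Quality / 10000
A * P = 81.4% * 96.3% / 100 = 78.39%
OEE = 78.39% * 94.4% / 100 = 74.0%

74.0%


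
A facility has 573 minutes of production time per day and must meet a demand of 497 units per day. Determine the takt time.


Formula: Takt Time = Available Production Time / Customer Demand
Takt = 573 min/day / 497 units/day
Takt = 1.15 min/unit

1.15 min/unit


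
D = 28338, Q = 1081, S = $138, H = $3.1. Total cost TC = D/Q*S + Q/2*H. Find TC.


TC = 28338/1081 * 138 + 1081/2 * 3.1

$5293.17


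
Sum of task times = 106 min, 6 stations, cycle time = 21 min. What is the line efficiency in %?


Formula: Efficiency = Sum of Task Times / (N_stations * CT) * 100
Total station capacity = 6 stations * 21 min = 126 min
Efficiency = 106 / 126 * 100 = 84.1%

84.1%


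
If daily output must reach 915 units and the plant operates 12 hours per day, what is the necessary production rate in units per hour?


Formula: Production Rate = Daily Demand / Available Hours
Rate = 915 units/day / 12 hours/day
Rate = 76.3 units/hour

76.3 units/hour


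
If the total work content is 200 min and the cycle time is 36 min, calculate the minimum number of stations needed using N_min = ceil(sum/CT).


Formula: N_min = ceil(Sum of Task Times / Cycle Time)
N_min = ceil(200 min / 36 min) = ceil(5.5556)
N_min = 6 stations

6


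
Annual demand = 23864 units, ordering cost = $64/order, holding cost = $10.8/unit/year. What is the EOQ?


Formula: EOQ = sqrt(2 * D * S / H)
Numerator: 2 * 23864 * 64 = 3054592
2DS/H = 3054592 / 10.8 = 282832.6
EOQ = sqrt(282832.6) = 531.8 units

531.8 units


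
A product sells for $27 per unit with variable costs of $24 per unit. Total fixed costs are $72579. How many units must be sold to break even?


Formula: BEQ = Fixed Costs / (Price - Variable Cost)
Contribution margin = $27 - $24 = $3/unit
BEQ = ceil($72579 / $3/unit) = ceil(24193.0) = 24193 units

24193 units


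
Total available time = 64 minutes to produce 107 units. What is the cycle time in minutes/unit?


Formula: CT = Available Time / Number of Units
CT = 64 min / 107 units
CT = 0.6 min/unit

0.6 min/unit


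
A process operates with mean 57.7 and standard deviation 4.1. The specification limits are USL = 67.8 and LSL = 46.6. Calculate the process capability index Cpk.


Cpu = (67.8 - 57.7) / (3 * 4.1) = 0.82
Cpl = (57.7 - 46.6) / (3 * 4.1) = 0.9
Cpk = min(0.82, 0.9) = 0.82

0.82


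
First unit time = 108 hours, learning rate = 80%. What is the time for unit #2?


Formula: T_n = T_1 * (learning_rate)^(log2(n)) where learning_rate = rate/100
Doublings = log2(2) = 1
T_n = 108 * 0.8^1
T_n = 108 * 0.8 = 86.4 hours

86.4 hours


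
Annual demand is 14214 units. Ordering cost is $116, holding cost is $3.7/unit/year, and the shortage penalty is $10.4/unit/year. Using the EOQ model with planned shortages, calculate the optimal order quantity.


Formula: EOQ* = sqrt(2DS/H) * sqrt((H+P)/P)
Base EOQ = sqrt(2*14214*116/3.7) = 944.06 units
Correction = sqrt((3.7+10.4)/10.4) = 1.16438
EOQ* = 944.06 * 1.16438 = 1099.2 units

1099.2 units


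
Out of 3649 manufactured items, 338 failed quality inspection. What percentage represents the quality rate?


Formula: Quality Rate = Good Pieces / Total Pieces * 100
Good pieces = 3649 - 338 = 3311
QR = 3311 / 3649 * 100 = 90.7%

90.7%


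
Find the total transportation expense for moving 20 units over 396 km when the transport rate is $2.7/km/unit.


TC = dist * cost * units = 396 * 2.7 * 20 = $21384.00

$21384.00


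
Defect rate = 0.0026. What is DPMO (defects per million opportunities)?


DPMO = defect_rate * 1000000 = 0.0026 * 1000000

2600


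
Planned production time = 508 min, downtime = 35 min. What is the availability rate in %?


Formula: Availability = (Planned Time - Downtime) / Planned Time * 100
Uptime = 508 - 35 = 473 min
Availability = 473 / 508 * 100 = 93.1%

93.1%


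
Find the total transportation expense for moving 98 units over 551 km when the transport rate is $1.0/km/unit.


TC = dist * cost * units = 551 * 1.0 * 98 = $53998.00

$53998.00


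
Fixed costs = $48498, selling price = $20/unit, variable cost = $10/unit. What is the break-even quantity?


Formula: BEQ = Fixed Costs / (Price - Variable Cost)
Contribution margin = $20 - $10 = $10/unit
BEQ = ceil($48498 / $10/unit) = ceil(4849.8) = 4850 units

4850 units


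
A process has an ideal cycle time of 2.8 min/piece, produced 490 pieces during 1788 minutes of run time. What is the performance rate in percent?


Formula: Performance = (Ideal CT * Total Count) / Run Time * 100
Ideal output time = 2.8 * 490 = 1372.0 min
Performance = 1372.0 / 1788 * 100 = 76.7%

76.7%


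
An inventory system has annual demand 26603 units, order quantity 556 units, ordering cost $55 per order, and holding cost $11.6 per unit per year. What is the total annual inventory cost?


TC = 26603/556 * 55 + 556/2 * 11.6

$5856.39


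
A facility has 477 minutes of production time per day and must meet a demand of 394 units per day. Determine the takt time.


Formula: Takt Time = Available Production Time / Customer Demand
Takt = 477 min/day / 394 units/day
Takt = 1.21 min/unit

1.21 min/unit


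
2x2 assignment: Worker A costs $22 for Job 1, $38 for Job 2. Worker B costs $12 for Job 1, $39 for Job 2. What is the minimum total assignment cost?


Option 1: A->1 + B->2 = $22 + $39 = $61
Option 2: A->2 + B->1 = $38 + $12 = $50
Min cost = min($61, $50) = $50

$50


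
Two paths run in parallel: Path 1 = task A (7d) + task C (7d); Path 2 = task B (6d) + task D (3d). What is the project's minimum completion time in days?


Path 1 = 7 + 7 = 14 days
Path 2 = 6 + 3 = 9 days
Duration = max(14, 9) = 14 days

14 days


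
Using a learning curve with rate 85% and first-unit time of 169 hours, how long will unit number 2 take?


Formula: T_n = T_1 * (learning_rate)^(log2(n)) where learning_rate = rate/100
Doublings = log2(2) = 1
T_n = 169 * 0.85^1
T_n = 169 * 0.85 = 143.7 hours

143.7 hours


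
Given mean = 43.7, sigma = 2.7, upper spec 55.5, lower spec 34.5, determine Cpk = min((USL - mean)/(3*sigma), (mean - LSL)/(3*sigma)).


Cpu = (55.5 - 43.7) / (3 * 2.7) = 1.46
Cpl = (43.7 - 34.5) / (3 * 2.7) = 1.14
Cpk = min(1.46, 1.14) = 1.14

1.14


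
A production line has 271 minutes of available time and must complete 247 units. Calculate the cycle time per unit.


Formula: CT = Available Time / Number of Units
CT = 271 min / 247 units
CT = 1.1 min/unit

1.1 min/unit


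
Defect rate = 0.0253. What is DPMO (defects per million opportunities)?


DPMO = defect_rate * 1000000 = 0.0253 * 1000000

25300


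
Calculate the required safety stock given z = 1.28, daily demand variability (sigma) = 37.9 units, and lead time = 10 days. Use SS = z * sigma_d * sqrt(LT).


Formula: SS = z * sigma_d * sqrt(LT)
sqrt(LT) = sqrt(10) = 3.1623
SS = 1.28 * 37.9 * 3.1623
SS = 153.4 units

153.4 units


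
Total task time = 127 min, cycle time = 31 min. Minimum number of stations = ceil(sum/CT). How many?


Formula: N_min = ceil(Sum of Task Times / Cycle Time)
N_min = ceil(127 min / 31 min) = ceil(4.0968)
N_min = 5 stations

5


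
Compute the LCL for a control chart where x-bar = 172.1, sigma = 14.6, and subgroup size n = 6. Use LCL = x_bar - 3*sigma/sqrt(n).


LCL = 172.1 - 3 * 14.6 / sqrt(6)

154.22


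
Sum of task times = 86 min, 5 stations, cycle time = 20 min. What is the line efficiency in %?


Formula: Efficiency = Sum of Task Times / (N_stations * CT) * 100
Total station capacity = 5 stations * 20 min = 100 min
Efficiency = 86 / 100 * 100 = 86.0%

86.0%


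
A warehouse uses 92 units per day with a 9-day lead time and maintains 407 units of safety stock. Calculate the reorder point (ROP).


Formula: ROP = (Daily Demand * Lead Time) + Safety Stock
Demand during lead time = 92 * 9 = 828 units
ROP = 828 + 407 = 1235 units

1235 units


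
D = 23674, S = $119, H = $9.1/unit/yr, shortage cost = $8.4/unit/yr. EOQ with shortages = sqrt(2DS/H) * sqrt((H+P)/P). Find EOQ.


Formula: EOQ* = sqrt(2DS/H) * sqrt((H+P)/P)
Base EOQ = sqrt(2*23674*119/9.1) = 786.87 units
Correction = sqrt((9.1+8.4)/8.4) = 1.44338
EOQ* = 786.87 * 1.44338 = 1135.8 units

1135.8 units


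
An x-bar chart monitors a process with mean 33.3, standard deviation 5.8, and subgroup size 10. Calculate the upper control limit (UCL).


UCL = 33.3 + 3 * 5.8 / sqrt(10)

38.8


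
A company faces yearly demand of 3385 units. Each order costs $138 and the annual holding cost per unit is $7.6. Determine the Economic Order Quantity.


Formula: EOQ = sqrt(2 * D * S / H)
Numerator: 2 * 3385 * 138 = 934260
2DS/H = 934260 / 7.6 = 122928.9
EOQ = sqrt(122928.9) = 350.6 units

350.6 units


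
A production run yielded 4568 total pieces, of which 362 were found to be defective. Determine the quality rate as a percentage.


Formula: Quality Rate = Good Pieces / Total Pieces * 100
Good pieces = 4568 - 362 = 4206
QR = 4206 / 4568 * 100 = 92.1%

92.1%


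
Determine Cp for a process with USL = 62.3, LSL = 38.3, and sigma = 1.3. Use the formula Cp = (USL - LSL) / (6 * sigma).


Cp = (62.3 - 38.3) / (6 * 1.3)

3.08


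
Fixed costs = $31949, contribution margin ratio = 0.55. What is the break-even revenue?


Formula: BER = Fixed Costs / Contribution Margin Ratio
BER = $31949 / 0.55
BER = $58089.09 (to the nearest cent)

$58089.09


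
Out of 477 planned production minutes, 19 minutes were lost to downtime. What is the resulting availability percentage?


Formula: Availability = (Planned Time - Downtime) / Planned Time * 100
Uptime = 477 - 19 = 458 min
Availability = 458 / 477 * 100 = 96.0%

96.0%


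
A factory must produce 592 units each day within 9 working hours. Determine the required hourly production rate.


Formula: Production Rate = Daily Demand / Available Hours
Rate = 592 units/day / 9 hours/day
Rate = 65.8 units/hour

65.8 units/hour


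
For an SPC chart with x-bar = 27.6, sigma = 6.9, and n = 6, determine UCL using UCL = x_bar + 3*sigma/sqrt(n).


UCL = 27.6 + 3 * 6.9 / sqrt(6)

36.05


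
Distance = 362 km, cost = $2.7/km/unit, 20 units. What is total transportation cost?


TC = dist * cost * units = 362 * 2.7 * 20 = $19548.00

$19548.00


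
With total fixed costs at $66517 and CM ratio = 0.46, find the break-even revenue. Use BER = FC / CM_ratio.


Formula: BER = Fixed Costs / Contribution Margin Ratio
BER = $66517 / 0.46
BER = $144602.17 (to the nearest cent)

$144602.17


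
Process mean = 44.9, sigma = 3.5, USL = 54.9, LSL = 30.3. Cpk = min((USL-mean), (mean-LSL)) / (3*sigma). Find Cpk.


Cpu = (54.9 - 44.9) / (3 * 3.5) = 0.95
Cpl = (44.9 - 30.3) / (3 * 3.5) = 1.39
Cpk = min(0.95, 1.39) = 0.95

0.95


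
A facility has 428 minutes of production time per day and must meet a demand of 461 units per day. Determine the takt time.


Formula: Takt Time = Available Production Time / Customer Demand
Takt = 428 min/day / 461 units/day
Takt = 0.93 min/unit

0.93 min/unit


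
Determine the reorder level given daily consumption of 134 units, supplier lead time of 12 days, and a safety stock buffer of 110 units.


Formula: ROP = (Daily Demand * Lead Time) + Safety Stock
Demand during lead time = 134 * 12 = 1608 units
ROP = 1608 + 110 = 1718 units

1718 units


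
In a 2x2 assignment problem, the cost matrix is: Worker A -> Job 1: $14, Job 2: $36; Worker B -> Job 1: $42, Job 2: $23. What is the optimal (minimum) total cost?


Option 1: A->1 + B->2 = $14 + $23 = $37
Option 2: A->2 + B->1 = $36 + $42 = $78
Min cost = min($37, $78) = $37

$37


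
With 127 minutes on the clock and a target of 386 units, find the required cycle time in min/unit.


Formula: CT = Available Time / Number of Units
CT = 127 min / 386 units
CT = 0.33 min/unit

0.33 min/unit


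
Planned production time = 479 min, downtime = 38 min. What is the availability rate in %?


Formula: Availability = (Planned Time - Downtime) / Planned Time * 100
Uptime = 479 - 38 = 441 min
Availability = 441 / 479 * 100 = 92.1%

92.1%


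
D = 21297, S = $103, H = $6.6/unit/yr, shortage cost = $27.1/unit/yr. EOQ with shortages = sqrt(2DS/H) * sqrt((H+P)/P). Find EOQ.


Formula: EOQ* = sqrt(2DS/H) * sqrt((H+P)/P)
Base EOQ = sqrt(2*21297*103/6.6) = 815.31 units
Correction = sqrt((6.6+27.1)/27.1) = 1.11514
EOQ* = 815.31 * 1.11514 = 909.2 units

909.2 units


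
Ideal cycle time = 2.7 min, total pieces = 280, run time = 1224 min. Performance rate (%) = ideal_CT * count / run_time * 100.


Formula: Performance = (Ideal CT * Total Count) / Run Time * 100
Ideal output time = 2.7 * 280 = 756.0 min
Performance = 756.0 / 1224 * 100 = 61.8%

61.8%


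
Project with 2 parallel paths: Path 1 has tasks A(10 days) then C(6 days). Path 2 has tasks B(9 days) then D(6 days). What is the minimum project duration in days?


Path 1 = 10 + 6 = 16 days
Path 2 = 9 + 6 = 15 days
Duration = max(16, 15) = 16 days

16 days


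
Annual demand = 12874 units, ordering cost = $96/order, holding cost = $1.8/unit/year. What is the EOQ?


Formula: EOQ = sqrt(2 * D * S / H)
Numerator: 2 * 12874 * 96 = 2471808
2DS/H = 2471808 / 1.8 = 1373226.7
EOQ = sqrt(1373226.7) = 1171.8 units

1171.8 units


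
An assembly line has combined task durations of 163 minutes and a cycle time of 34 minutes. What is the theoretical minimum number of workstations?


Formula: N_min = ceil(Sum of Task Times / Cycle Time)
N_min = ceil(163 min / 34 min) = ceil(4.7941)
N_min = 5 stations

5


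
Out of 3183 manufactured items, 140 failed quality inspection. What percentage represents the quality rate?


Formula: Quality Rate = Good Pieces / Total Pieces * 100
Good pieces = 3183 - 140 = 3043
QR = 3043 / 3183 * 100 = 95.6%

95.6%


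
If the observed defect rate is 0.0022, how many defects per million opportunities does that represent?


DPMO = defect_rate * 1000000 = 0.0022 * 1000000

2200


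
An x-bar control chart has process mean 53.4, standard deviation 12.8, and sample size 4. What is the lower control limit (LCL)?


LCL = 53.4 - 3 * 12.8 / sqrt(4)

34.2


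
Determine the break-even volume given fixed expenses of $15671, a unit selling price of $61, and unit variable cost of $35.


Formula: BEQ = Fixed Costs / (Price - Variable Cost)
Contribution margin = $61 - $35 = $26/unit
BEQ = ceil($15671 / $26/unit) = ceil(602.73) = 603 units

603 units


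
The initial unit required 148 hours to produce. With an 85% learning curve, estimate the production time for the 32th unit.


Formula: T_n = T_1 * (learning_rate)^(log2(n)) where learning_rate = rate/100
Doublings = log2(32) = 5
T_n = 148 * 0.85^5
T_n = 148 * 0.4437 = 65.7 hours

65.7 hours


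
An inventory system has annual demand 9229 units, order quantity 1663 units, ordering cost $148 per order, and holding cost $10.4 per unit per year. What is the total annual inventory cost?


TC = 9229/1663 * 148 + 1663/2 * 10.4

$9468.94


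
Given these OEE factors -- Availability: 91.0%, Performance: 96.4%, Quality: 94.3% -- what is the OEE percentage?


Formula: OEE = Availability * Performance * Quality / 10000
A * P = 91.0% * 96.4% / 100 = 87.72%
OEE = 87.72% * 94.3% / 100 = 82.7%

82.7%


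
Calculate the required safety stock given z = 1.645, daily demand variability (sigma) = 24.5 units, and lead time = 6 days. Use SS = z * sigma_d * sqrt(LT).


Formula: SS = z * sigma_d * sqrt(LT)
sqrt(LT) = sqrt(6) = 2.4495
SS = 1.645 * 24.5 * 2.4495
SS = 98.7 units

98.7 units


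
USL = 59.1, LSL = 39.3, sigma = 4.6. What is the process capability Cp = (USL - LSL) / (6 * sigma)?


Cp = (59.1 - 39.3) / (6 * 4.6)

0.72


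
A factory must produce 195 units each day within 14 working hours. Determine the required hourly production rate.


Formula: Production Rate = Daily Demand / Available Hours
Rate = 195 units/day / 14 hours/day
Rate = 13.9 units/hour

13.9 units/hour


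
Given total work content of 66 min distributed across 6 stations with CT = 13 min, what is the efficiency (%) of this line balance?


Formula: Efficiency = Sum of Task Times / (N_stations * CT) * 100
Total station capacity = 6 stations * 13 min = 78 min
Efficiency = 66 / 78 * 100 = 84.6%

84.6%


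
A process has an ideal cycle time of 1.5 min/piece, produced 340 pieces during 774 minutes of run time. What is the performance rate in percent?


Formula: Performance = (Ideal CT * Total Count) / Run Time * 100
Ideal output time = 1.5 * 340 = 510.0 min
Performance = 510.0 / 774 * 100 = 65.9%

65.9%


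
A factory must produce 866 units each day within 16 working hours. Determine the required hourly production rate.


Formula: Production Rate = Daily Demand / Available Hours
Rate = 866 units/day / 16 hours/day
Rate = 54.1 units/hour

54.1 units/hour


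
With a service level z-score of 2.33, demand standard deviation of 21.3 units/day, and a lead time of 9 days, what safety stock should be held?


Formula: SS = z * sigma_d * sqrt(LT)
sqrt(LT) = sqrt(9) = 3.0
SS = 2.33 * 21.3 * 3.0
SS = 148.9 units

148.9 units


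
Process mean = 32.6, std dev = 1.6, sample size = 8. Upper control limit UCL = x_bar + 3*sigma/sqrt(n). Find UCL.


UCL = 32.6 + 3 * 1.6 / sqrt(8)

34.3


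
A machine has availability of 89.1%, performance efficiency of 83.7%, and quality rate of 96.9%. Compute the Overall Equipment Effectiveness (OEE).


Formula: OEE = Availability * Performance * Quality / 10000
A * P = 89.1% * 83.7% / 100 = 74.58%
OEE = 74.58% * 96.9% / 100 = 72.3%

72.3%


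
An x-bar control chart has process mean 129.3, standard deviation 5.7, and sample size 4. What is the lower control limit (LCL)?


LCL = 129.3 - 3 * 5.7 / sqrt(4)

120.75


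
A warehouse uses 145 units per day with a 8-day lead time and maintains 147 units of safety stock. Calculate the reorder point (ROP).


Formula: ROP = (Daily Demand * Lead Time) + Safety Stock
Demand during lead time = 145 * 8 = 1160 units
ROP = 1160 + 147 = 1307 units

1307 units


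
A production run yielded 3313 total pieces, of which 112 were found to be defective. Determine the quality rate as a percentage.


Formula: Quality Rate = Good Pieces / Total Pieces * 100
Good pieces = 3313 - 112 = 3201
QR = 3201 / 3313 * 100 = 96.6%

96.6%


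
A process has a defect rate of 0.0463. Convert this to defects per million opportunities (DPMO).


DPMO = defect_rate * 1000000 = 0.0463 * 1000000

46300


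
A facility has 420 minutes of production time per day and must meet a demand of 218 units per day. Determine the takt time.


Formula: Takt Time = Available Production Time / Customer Demand
Takt = 420 min/day / 218 units/day
Takt = 1.93 min/unit

1.93 min/unit


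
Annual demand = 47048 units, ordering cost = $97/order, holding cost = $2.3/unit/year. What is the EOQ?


Formula: EOQ = sqrt(2 * D * S / H)
Numerator: 2 * 47048 * 97 = 9127312
2DS/H = 9127312 / 2.3 = 3968396.5
EOQ = sqrt(3968396.5) = 1992.1 units

1992.1 units


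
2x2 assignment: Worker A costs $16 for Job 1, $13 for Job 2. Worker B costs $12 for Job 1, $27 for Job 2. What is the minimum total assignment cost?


Option 1: A->1 + B->2 = $16 + $27 = $43
Option 2: A->2 + B->1 = $13 + $12 = $25
Min cost = min($43, $25) = $25

$25


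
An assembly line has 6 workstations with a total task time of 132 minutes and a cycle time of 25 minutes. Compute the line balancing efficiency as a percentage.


Formula: Efficiency = Sum of Task Times / (N_stations * CT) * 100
Total station capacity = 6 stations * 25 min = 150 min
Efficiency = 132 / 150 * 100 = 88.0%

88.0%


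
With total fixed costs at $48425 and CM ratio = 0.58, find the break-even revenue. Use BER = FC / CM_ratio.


Formula: BER = Fixed Costs / Contribution Margin Ratio
BER = $48425 / 0.58
BER = $83491.38 (to the nearest cent)

$83491.38


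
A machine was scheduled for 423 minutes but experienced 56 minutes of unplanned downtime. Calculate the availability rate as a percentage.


Formula: Availability = (Planned Time - Downtime) / Planned Time * 100
Uptime = 423 - 56 = 367 min
Availability = 367 / 423 * 100 = 86.8%

86.8%


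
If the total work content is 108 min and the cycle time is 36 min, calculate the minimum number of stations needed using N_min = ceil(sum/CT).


Formula: N_min = ceil(Sum of Task Times / Cycle Time)
N_min = ceil(108 min / 36 min) = ceil(3.0)
N_min = 3 stations

3


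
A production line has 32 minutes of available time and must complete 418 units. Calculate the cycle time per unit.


Formula: CT = Available Time / Number of Units
CT = 32 min / 418 units
CT = 0.08 min/unit

0.08 min/unit


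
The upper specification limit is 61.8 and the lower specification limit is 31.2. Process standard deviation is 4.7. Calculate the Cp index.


Cp = (61.8 - 31.2) / (6 * 4.7)

1.09


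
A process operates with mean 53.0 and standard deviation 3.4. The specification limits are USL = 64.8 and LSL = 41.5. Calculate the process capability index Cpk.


Cpu = (64.8 - 53.0) / (3 * 3.4) = 1.16
Cpl = (53.0 - 41.5) / (3 * 3.4) = 1.13
Cpk = min(1.16, 1.13) = 1.13

1.13


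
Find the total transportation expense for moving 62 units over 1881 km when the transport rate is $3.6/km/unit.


TC = dist * cost * units = 1881 * 3.6 * 62 = $419839.20

$419839.20


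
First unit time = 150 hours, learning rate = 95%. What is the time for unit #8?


Formula: T_n = T_1 * (learning_rate)^(log2(n)) where learning_rate = rate/100
Doublings = log2(8) = 3
T_n = 150 * 0.95^3
T_n = 150 * 0.8574 = 128.6 hours

128.6 hours


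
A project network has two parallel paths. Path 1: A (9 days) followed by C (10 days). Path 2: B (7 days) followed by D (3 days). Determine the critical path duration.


Path 1 = 9 + 10 = 19 days
Path 2 = 7 + 3 = 10 days
Duration = max(19, 10) = 19 days

19 days


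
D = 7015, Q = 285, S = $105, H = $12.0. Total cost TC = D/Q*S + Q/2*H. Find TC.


TC = 7015/285 * 105 + 285/2 * 12.0

$4294.47


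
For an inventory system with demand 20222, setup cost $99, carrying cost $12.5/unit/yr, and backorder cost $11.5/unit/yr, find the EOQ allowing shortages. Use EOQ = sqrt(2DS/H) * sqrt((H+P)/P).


Formula: EOQ* = sqrt(2DS/H) * sqrt((H+P)/P)
Base EOQ = sqrt(2*20222*99/12.5) = 565.97 units
Correction = sqrt((12.5+11.5)/11.5) = 1.44463
EOQ* = 565.97 * 1.44463 = 817.6 units

817.6 units


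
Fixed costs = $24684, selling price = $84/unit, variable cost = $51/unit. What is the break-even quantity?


Formula: BEQ = Fixed Costs / (Price - Variable Cost)
Contribution margin = $84 - $51 = $33/unit
BEQ = ceil($24684 / $33/unit) = ceil(748.0) = 748 units

748 units


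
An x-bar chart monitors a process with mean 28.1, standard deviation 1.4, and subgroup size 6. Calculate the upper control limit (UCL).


UCL = 28.1 + 3 * 1.4 / sqrt(6)

29.81


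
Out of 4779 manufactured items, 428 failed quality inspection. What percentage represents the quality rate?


Formula: Quality Rate = Good Pieces / Total Pieces * 100
Good pieces = 4779 - 428 = 4351
QR = 4351 / 4779 * 100 = 91.0%

91.0%


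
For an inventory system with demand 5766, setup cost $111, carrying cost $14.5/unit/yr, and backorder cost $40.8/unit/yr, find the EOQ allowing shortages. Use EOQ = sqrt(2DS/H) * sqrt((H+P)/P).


Formula: EOQ* = sqrt(2DS/H) * sqrt((H+P)/P)
Base EOQ = sqrt(2*5766*111/14.5) = 297.12 units
Correction = sqrt((14.5+40.8)/40.8) = 1.16421
EOQ* = 297.12 * 1.16421 = 345.9 units

345.9 units


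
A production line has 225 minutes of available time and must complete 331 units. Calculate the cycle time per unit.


Formula: CT = Available Time / Number of Units
CT = 225 min / 331 units
CT = 0.68 min/unit

0.68 min/unit


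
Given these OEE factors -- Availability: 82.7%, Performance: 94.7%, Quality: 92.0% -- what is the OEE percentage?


Formula: OEE = Availability * Performance * Quality / 10000
A * P = 82.7% * 94.7% / 100 = 78.32%
OEE = 78.32% * 92.0% / 100 = 72.1%

72.1%


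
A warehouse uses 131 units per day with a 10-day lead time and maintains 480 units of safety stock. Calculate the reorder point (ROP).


Formula: ROP = (Daily Demand * Lead Time) + Safety Stock
Demand during lead time = 131 * 10 = 1310 units
ROP = 1310 + 480 = 1790 units

1790 units


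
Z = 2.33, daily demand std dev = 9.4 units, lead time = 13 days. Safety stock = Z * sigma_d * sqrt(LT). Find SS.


Formula: SS = z * sigma_d * sqrt(LT)
sqrt(LT) = sqrt(13) = 3.6056
SS = 2.33 * 9.4 * 3.6056
SS = 79.0 units

79.0 units


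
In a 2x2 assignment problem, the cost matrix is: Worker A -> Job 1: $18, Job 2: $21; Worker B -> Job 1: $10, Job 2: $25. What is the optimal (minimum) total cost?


Option 1: A->1 + B->2 = $18 + $25 = $43
Option 2: A->2 + B->1 = $21 + $10 = $31
Min cost = min($43, $31) = $31

$31


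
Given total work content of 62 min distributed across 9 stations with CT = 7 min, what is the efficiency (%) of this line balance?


Formula: Efficiency = Sum of Task Times / (N_stations * CT) * 100
Total station capacity = 9 stations * 7 min = 63 min
Efficiency = 62 / 63 * 100 = 98.4%

98.4%


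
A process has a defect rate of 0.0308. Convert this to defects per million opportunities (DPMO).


DPMO = defect_rate * 1000000 = 0.0308 * 1000000

30800


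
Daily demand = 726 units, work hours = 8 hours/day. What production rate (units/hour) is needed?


Formula: Production Rate = Daily Demand / Available Hours
Rate = 726 units/day / 8 hours/day
Rate = 90.8 units/hour

90.8 units/hour


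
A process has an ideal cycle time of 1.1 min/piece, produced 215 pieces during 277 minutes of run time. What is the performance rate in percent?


Formula: Performance = (Ideal CT * Total Count) / Run Time * 100
Ideal output time = 1.1 * 215 = 236.5 min
Performance = 236.5 / 277 * 100 = 85.4%

85.4%


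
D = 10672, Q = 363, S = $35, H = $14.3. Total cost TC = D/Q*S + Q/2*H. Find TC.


TC = 10672/363 * 35 + 363/2 * 14.3

$3624.43


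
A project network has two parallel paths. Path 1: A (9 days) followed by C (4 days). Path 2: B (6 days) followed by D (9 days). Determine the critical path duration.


Path 1 = 9 + 4 = 13 days
Path 2 = 6 + 9 = 15 days
Duration = max(13, 15) = 15 days

15 days


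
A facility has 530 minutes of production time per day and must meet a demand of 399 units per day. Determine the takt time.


Formula: Takt Time = Available Production Time / Customer Demand
Takt = 530 min/day / 399 units/day
Takt = 1.33 min/unit

1.33 min/unit


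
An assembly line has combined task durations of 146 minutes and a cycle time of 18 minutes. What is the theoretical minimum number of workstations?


Formula: N_min = ceil(Sum of Task Times / Cycle Time)
N_min = ceil(146 min / 18 min) = ceil(8.1111)
N_min = 9 stations

9


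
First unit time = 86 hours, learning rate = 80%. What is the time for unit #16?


Formula: T_n = T_1 * (learning_rate)^(log2(n)) where learning_rate = rate/100
Doublings = log2(16) = 4
T_n = 86 * 0.8^4
T_n = 86 * 0.4096 = 35.2 hours

35.2 hours


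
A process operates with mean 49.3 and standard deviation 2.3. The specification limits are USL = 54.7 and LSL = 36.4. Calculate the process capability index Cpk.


Cpu = (54.7 - 49.3) / (3 * 2.3) = 0.78
Cpl = (49.3 - 36.4) / (3 * 2.3) = 1.87
Cpk = min(0.78, 1.87) = 0.78

0.78


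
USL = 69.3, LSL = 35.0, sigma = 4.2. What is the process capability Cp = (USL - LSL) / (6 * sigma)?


Cp = (69.3 - 35.0) / (6 * 4.2)

1.36


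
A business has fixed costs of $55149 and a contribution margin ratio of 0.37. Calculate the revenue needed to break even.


Formula: BER = Fixed Costs / Contribution Margin Ratio
BER = $55149 / 0.37
BER = $149051.35 (to the nearest cent)

$149051.35


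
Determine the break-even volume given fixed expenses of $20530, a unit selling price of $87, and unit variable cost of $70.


Formula: BEQ = Fixed Costs / (Price - Variable Cost)
Contribution margin = $87 - $70 = $17/unit
BEQ = ceil($20530 / $17/unit) = ceil(1207.65) = 1208 units

1208 units


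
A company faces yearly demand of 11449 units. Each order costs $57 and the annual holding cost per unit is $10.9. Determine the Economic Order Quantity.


Formula: EOQ = sqrt(2 * D * S / H)
Numerator: 2 * 11449 * 57 = 1305186
2DS/H = 1305186 / 10.9 = 119741.8
EOQ = sqrt(119741.8) = 346.0 units

346.0 units


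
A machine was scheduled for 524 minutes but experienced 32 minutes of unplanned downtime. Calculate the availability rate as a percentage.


Formula: Availability = (Planned Time - Downtime) / Planned Time * 100
Uptime = 524 - 32 = 492 min
Availability = 492 / 524 * 100 = 93.9%

93.9%


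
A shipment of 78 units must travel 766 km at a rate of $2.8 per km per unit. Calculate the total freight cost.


TC = dist * cost * units = 766 * 2.8 * 78 = $167294.40

$167294.40


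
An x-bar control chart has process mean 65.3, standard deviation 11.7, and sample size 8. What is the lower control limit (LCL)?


LCL = 65.3 - 3 * 11.7 / sqrt(8)

52.89


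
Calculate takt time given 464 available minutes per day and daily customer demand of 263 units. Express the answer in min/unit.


Formula: Takt Time = Available Production Time / Customer Demand
Takt = 464 min/day / 263 units/day
Takt = 1.76 min/unit

1.76 min/unit


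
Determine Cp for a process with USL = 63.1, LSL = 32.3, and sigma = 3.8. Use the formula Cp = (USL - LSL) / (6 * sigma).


Cp = (63.1 - 32.3) / (6 * 3.8)

1.35


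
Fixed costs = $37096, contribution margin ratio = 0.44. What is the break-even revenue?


Formula: BER = Fixed Costs / Contribution Margin Ratio
BER = $37096 / 0.44
BER = $84309.09 (to the nearest cent)

$84309.09


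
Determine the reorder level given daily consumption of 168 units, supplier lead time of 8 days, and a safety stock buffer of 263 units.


Formula: ROP = (Daily Demand * Lead Time) + Safety Stock
Demand during lead time = 168 * 8 = 1344 units
ROP = 1344 + 263 = 1607 units

1607 units


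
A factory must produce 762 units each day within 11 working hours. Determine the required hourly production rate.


Formula: Production Rate = Daily Demand / Available Hours
Rate = 762 units/day / 11 hours/day
Rate = 69.3 units/hour

69.3 units/hour


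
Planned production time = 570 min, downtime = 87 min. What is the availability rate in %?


Formula: Availability = (Planned Time - Downtime) / Planned Time * 100
Uptime = 570 - 87 = 483 min
Availability = 483 / 570 * 100 = 84.7%

84.7%


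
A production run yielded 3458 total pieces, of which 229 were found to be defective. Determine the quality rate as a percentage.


Formula: Quality Rate = Good Pieces / Total Pieces * 100
Good pieces = 3458 - 229 = 3229
QR = 3229 / 3458 * 100 = 93.4%

93.4%


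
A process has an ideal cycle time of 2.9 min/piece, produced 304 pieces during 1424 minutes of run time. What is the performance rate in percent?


Formula: Performance = (Ideal CT * Total Count) / Run Time * 100
Ideal output time = 2.9 * 304 = 881.6 min
Performance = 881.6 / 1424 * 100 = 61.9%

61.9%


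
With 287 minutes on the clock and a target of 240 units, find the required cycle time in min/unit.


Formula: CT = Available Time / Number of Units
CT = 287 min / 240 units
CT = 1.2 min/unit

1.2 min/unit


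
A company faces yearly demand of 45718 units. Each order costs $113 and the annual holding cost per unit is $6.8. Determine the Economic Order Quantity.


Formula: EOQ = sqrt(2 * D * S / H)
Numerator: 2 * 45718 * 113 = 10332268
2DS/H = 10332268 / 6.8 = 1519451.2
EOQ = sqrt(1519451.2) = 1232.7 units

1232.7 units


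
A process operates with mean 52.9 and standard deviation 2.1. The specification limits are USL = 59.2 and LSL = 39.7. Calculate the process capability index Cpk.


Cpu = (59.2 - 52.9) / (3 * 2.1) = 1.0
Cpl = (52.9 - 39.7) / (3 * 2.1) = 2.1
Cpk = min(1.0, 2.1) = 1.0

1.0


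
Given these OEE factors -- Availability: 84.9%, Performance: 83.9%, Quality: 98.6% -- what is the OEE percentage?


Formula: OEE = Availability * Performance * Quality / 10000
A * P = 84.9% * 83.9% / 100 = 71.23%
OEE = 71.23% * 98.6% / 100 = 70.2%

70.2%


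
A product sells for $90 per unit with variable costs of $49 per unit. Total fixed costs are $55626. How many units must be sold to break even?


Formula: BEQ = Fixed Costs / (Price - Variable Cost)
Contribution margin = $90 - $49 = $41/unit
BEQ = ceil($55626 / $41/unit) = ceil(1356.73) = 1357 units

1357 units


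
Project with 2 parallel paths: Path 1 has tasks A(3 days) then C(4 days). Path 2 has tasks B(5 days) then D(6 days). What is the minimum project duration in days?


Path 1 = 3 + 4 = 7 days
Path 2 = 5 + 6 = 11 days
Duration = max(7, 11) = 11 days

11 days
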